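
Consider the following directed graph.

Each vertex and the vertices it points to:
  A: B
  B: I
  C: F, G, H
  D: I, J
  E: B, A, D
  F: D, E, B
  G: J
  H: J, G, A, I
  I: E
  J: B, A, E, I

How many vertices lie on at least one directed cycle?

A vertex is on a directed cycle iff it belongs to a strongly connected component of size ≥ 2 (or has a self-loop).
The vertices on cycles are {A, B, D, E, I, J} — 6 in total.

6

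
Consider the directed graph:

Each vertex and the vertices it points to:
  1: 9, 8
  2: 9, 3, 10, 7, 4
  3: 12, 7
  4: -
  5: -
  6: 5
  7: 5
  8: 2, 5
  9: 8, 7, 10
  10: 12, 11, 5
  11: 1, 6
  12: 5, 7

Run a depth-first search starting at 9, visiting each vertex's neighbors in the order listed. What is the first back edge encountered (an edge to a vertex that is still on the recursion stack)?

DFS from 9 (visiting each vertex's neighbors in the order listed); mark gray on enter, black on exit:
9 gray
  8 gray
    2 gray
      2→9: 9 is gray → back edge
First back edge: 2 → 9.

2->9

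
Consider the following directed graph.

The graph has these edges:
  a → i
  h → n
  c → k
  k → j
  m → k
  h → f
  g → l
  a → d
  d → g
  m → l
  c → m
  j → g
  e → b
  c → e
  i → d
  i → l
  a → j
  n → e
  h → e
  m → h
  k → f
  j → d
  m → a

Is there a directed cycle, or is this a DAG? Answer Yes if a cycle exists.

No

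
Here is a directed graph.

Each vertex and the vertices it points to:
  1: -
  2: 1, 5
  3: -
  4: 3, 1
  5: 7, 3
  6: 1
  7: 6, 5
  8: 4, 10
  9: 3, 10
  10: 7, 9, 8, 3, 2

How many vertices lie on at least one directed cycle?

5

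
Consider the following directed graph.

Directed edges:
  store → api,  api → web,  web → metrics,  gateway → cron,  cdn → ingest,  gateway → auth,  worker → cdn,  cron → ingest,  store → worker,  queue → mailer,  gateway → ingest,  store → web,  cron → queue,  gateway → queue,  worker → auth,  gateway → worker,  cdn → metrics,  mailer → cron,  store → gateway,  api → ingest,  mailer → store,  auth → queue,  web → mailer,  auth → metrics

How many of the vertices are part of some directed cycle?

9

A vertex is on a directed cycle iff it belongs to a strongly connected component of size ≥ 2 (or has a self-loop).
The vertices on cycles are {api, web, auth, cron, queue, store, mailer, worker, gateway} — 9 in total.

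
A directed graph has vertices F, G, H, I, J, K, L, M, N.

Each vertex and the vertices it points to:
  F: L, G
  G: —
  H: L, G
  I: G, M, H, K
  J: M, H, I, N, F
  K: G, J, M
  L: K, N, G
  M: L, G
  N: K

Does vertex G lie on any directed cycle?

No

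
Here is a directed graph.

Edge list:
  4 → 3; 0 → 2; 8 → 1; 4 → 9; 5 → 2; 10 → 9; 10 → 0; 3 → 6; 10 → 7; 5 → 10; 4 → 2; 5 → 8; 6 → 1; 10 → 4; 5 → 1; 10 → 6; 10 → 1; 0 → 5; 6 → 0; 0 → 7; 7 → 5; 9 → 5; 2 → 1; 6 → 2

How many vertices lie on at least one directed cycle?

8

A vertex is on a directed cycle iff it belongs to a strongly connected component of size ≥ 2 (or has a self-loop).
The vertices on cycles are {0, 3, 4, 5, 6, 7, 9, 10} — 8 in total.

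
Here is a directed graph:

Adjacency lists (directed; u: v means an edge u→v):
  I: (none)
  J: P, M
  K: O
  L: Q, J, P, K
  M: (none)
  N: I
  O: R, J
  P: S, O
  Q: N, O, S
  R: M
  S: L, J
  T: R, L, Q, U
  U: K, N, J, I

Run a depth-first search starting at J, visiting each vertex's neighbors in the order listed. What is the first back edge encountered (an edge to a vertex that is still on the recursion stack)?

O→J

DFS from J (visiting each vertex's neighbors in the order listed); mark gray on enter, black on exit:
J gray
  P gray
    S gray
      L gray
        Q gray
          N gray
            I gray
            I black
          N black
          O gray
            R gray
              M gray
              M black
            R black
            O→J: J is gray → back edge
First back edge: O → J.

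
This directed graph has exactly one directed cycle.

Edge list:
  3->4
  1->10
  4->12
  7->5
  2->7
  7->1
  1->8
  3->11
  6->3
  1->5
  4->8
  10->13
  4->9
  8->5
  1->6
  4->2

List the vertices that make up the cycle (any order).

DFS with gray/black marking from 1:
1 gray
  5 gray
  5 black
  10 gray
    13 gray
    13 black
  10 black
  8 gray
    8→5: 5 black — skip
  8 black
  6 gray
    3 gray
      4 gray
        12 gray
        12 black
        2 gray
          7 gray
            7→5: 5 black — skip
            7→1: 1 is gray → back edge
Back edge closes the cycle 1 → 6 → 3 → 4 → 2 → 7 → 1; its vertices are {1, 2, 3, 4, 6, 7}.

1, 2, 3, 4, 6, 7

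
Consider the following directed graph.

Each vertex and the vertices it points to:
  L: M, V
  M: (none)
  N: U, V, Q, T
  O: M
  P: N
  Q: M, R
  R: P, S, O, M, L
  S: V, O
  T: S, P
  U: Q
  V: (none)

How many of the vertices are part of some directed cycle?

A vertex is on a directed cycle iff it belongs to a strongly connected component of size ≥ 2 (or has a self-loop).
The vertices on cycles are {N, P, Q, R, T, U} — 6 in total.

6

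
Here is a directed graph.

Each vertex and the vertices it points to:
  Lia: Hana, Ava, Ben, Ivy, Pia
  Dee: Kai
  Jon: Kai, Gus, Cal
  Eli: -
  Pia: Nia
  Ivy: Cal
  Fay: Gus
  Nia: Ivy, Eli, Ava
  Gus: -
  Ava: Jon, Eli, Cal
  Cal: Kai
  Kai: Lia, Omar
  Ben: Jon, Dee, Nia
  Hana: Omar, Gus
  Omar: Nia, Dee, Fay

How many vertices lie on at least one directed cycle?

A vertex is on a directed cycle iff it belongs to a strongly connected component of size ≥ 2 (or has a self-loop).
The vertices on cycles are {Ava, Ben, Cal, Dee, Ivy, Jon, Kai, Lia, Nia, Pia, Hana, Omar} — 12 in total.

12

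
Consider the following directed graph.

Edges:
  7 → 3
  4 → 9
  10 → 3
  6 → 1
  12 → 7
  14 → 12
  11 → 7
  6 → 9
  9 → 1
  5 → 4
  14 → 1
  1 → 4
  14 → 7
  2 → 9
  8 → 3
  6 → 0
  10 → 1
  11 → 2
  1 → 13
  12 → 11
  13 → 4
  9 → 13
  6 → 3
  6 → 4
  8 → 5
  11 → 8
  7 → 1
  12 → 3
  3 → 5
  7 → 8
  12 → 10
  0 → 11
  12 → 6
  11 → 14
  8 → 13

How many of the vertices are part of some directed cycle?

9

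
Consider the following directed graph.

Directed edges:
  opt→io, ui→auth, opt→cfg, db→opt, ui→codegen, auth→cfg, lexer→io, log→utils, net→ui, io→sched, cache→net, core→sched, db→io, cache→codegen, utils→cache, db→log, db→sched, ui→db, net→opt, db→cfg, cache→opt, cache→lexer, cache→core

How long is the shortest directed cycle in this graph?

6

For each vertex v, BFS finds the shortest path from v back to v.
The shortest such closed walk is utils → cache → net → ui → db → log → utils, length 6.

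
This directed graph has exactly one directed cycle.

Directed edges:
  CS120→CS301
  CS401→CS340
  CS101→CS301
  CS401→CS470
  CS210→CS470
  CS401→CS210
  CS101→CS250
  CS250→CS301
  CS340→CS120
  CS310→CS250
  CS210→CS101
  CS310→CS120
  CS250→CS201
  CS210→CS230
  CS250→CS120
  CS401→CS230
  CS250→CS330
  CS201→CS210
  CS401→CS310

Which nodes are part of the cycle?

DFS with gray/black marking from CS210:
CS210 gray
  CS230 gray
  CS230 black
  CS470 gray
  CS470 black
  CS101 gray
    CS301 gray
    CS301 black
    CS250 gray
      CS330 gray
      CS330 black
      CS201 gray
        CS201→CS210: CS210 is gray → back edge
Back edge closes the cycle CS210 → CS101 → CS250 → CS201 → CS210; its vertices are {CS101, CS201, CS210, CS250}.

CS101, CS201, CS210, CS250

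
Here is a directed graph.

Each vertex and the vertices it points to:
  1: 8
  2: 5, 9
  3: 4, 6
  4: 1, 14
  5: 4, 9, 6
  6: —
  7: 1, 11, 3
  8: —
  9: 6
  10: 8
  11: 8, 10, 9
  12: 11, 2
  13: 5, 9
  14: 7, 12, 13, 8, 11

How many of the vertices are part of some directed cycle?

8

A vertex is on a directed cycle iff it belongs to a strongly connected component of size ≥ 2 (or has a self-loop).
The vertices on cycles are {2, 3, 4, 5, 7, 12, 13, 14} — 8 in total.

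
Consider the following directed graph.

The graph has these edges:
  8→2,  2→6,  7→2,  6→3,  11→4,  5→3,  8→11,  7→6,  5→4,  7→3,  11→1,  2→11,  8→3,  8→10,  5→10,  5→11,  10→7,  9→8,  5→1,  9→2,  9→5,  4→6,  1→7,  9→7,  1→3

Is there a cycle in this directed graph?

Yes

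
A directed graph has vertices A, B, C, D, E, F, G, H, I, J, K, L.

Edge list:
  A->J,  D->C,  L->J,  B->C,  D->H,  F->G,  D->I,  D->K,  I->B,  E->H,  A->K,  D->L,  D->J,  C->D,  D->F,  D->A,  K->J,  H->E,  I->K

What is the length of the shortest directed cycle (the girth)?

2

For each vertex v, BFS finds the shortest path from v back to v.
The shortest such closed walk is D → C → D, length 2.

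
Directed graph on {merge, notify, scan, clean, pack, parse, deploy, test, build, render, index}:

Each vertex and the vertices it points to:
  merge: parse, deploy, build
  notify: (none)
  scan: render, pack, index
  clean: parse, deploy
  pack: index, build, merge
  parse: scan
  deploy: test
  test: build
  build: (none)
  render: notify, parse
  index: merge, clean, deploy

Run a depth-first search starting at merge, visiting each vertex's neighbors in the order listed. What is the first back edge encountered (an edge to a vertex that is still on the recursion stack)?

render→parse

DFS from merge (visiting each vertex's neighbors in the order listed); mark gray on enter, black on exit:
merge gray
  parse gray
    scan gray
      render gray
        notify gray
        notify black
        render→parse: parse is gray → back edge
First back edge: render → parse.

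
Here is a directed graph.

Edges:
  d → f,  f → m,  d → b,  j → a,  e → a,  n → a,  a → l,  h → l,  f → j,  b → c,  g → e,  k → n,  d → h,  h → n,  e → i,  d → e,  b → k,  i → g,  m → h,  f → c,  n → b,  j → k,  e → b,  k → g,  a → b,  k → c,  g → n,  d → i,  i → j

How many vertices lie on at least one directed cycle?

A vertex is on a directed cycle iff it belongs to a strongly connected component of size ≥ 2 (or has a self-loop).
The vertices on cycles are {a, b, e, g, i, j, k, n} — 8 in total.

8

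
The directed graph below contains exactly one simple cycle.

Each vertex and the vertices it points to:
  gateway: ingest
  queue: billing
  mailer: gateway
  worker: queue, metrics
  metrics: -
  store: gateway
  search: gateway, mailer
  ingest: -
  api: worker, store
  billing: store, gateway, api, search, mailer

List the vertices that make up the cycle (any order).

api, queue, worker, billing

DFS with gray/black marking from billing:
billing gray
  store gray
    gateway gray
      ingest gray
      ingest black
    gateway black
  store black
  billing→gateway: gateway black — skip
  api gray
    worker gray
      queue gray
        queue→billing: billing is gray → back edge
Back edge closes the cycle billing → api → worker → queue → billing; its vertices are {api, queue, worker, billing}.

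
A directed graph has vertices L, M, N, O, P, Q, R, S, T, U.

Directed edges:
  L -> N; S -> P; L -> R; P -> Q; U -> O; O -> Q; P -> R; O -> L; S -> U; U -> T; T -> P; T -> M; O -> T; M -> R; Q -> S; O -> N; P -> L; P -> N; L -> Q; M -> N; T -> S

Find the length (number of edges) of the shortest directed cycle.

For each vertex v, BFS finds the shortest path from v back to v.
The shortest such closed walk is T → S → U → T, length 3.

3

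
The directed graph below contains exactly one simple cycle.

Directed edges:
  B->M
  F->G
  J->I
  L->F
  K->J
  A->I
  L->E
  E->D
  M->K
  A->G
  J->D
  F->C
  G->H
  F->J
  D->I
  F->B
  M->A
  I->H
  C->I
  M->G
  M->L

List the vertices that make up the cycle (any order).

B, F, L, M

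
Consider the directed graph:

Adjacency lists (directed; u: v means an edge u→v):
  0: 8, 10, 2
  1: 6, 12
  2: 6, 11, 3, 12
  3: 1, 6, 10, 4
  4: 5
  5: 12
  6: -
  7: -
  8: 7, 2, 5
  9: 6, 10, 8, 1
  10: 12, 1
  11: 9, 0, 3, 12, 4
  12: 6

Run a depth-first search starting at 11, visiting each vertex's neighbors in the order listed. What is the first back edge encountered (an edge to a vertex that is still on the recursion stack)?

2→11

DFS from 11 (visiting each vertex's neighbors in the order listed); mark gray on enter, black on exit:
11 gray
  9 gray
    6 gray
    6 black
    10 gray
      12 gray
        12→6: 6 black — skip
      12 black
      1 gray
        1→6: 6 black — skip
        1→12: 12 black — skip
      1 black
    10 black
    8 gray
      7 gray
      7 black
      2 gray
        2→6: 6 black — skip
        2→11: 11 is gray → back edge
First back edge: 2 → 11.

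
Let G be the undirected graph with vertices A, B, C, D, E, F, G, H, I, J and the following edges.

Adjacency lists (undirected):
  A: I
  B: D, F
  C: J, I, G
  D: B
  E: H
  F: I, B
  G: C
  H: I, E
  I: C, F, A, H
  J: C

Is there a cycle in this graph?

No

DFS, tracking each vertex's parent; an edge to a visited non-parent vertex closes a cycle.
Start from F:
visit F (parent –)
  visit I (parent F)
    visit C (parent I)
      visit J (parent C)
        J–C: parent, skip
      C–I: parent, skip
      visit G (parent C)
        G–C: parent, skip
    I–F: parent, skip
    visit A (parent I)
      A–I: parent, skip
    visit H (parent I)
      H–I: parent, skip
      visit E (parent H)
        E–H: parent, skip
  visit B (parent F)
    visit D (parent B)
      D–B: parent, skip
    B–F: parent, skip
No non-parent visited neighbor found — the graph is a forest.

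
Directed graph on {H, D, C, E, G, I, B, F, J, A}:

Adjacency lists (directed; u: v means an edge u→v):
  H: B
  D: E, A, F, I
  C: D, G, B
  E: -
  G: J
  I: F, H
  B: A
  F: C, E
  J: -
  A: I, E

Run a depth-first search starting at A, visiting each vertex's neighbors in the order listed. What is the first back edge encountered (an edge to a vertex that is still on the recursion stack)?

D->A

DFS from A (visiting each vertex's neighbors in the order listed); mark gray on enter, black on exit:
A gray
  I gray
    F gray
      C gray
        D gray
          E gray
          E black
          D→A: A is gray → back edge
First back edge: D → A.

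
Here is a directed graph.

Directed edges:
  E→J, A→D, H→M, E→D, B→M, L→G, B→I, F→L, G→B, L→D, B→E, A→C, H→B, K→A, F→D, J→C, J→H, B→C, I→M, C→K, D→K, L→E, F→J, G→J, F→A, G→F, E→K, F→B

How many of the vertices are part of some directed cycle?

A vertex is on a directed cycle iff it belongs to a strongly connected component of size ≥ 2 (or has a self-loop).
The vertices on cycles are {A, B, C, D, E, F, G, H, J, K, L} — 11 in total.

11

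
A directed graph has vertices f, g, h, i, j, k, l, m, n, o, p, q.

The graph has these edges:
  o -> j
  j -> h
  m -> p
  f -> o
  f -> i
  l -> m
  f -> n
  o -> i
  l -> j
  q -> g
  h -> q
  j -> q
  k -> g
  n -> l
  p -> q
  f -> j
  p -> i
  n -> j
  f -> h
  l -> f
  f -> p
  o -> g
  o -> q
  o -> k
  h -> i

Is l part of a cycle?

Yes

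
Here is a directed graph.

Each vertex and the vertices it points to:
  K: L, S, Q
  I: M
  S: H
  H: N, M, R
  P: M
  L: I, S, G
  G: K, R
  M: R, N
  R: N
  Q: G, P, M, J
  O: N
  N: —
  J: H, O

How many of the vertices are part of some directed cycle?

4

A vertex is on a directed cycle iff it belongs to a strongly connected component of size ≥ 2 (or has a self-loop).
The vertices on cycles are {G, K, L, Q} — 4 in total.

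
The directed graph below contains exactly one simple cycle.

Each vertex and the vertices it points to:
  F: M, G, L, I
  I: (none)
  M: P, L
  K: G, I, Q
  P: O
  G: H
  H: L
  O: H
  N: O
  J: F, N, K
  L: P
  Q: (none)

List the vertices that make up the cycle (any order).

H, L, O, P

DFS with gray/black marking from O:
O gray
  H gray
    L gray
      P gray
        P→O: O is gray → back edge
Back edge closes the cycle O → H → L → P → O; its vertices are {H, L, O, P}.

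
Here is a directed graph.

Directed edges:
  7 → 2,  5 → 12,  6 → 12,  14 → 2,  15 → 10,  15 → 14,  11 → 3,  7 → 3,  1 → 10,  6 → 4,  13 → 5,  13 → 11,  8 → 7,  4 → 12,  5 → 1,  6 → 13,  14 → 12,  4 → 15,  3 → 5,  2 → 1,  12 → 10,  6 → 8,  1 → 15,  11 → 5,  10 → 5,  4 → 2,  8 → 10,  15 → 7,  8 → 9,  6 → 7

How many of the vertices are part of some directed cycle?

9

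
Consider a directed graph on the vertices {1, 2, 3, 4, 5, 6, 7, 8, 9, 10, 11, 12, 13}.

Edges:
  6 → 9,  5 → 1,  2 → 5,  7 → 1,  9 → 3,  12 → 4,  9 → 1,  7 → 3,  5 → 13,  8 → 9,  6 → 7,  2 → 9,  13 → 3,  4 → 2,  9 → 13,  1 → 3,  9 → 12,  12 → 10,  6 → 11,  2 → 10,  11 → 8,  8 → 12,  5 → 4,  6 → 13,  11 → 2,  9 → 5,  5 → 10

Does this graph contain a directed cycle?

DFS with white/gray/black marking, starting from 8:
8 gray
  12 gray
    4 gray
      2 gray
        9 gray
          3 gray
          3 black
          1 gray
            1→3: 3 black — skip
          1 black
          9→12: 12 is gray → back edge
Back edge found, so a cycle exists: 12 → 4 → 2 → 9 → 12.

Yes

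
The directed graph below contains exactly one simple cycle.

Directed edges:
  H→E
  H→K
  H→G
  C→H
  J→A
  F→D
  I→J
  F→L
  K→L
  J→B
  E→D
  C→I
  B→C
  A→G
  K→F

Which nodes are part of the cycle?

B, C, I, J

DFS with gray/black marking from J:
J gray
  B gray
    C gray
      I gray
        I→J: J is gray → back edge
Back edge closes the cycle J → B → C → I → J; its vertices are {B, C, I, J}.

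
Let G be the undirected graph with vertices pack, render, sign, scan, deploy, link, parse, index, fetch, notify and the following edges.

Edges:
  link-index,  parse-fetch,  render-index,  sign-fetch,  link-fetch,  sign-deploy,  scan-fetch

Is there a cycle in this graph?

No

DFS, tracking each vertex's parent; an edge to a visited non-parent vertex closes a cycle.
Start from scan:
visit scan (parent –)
  visit fetch (parent scan)
    fetch–scan: parent, skip
    visit parse (parent fetch)
      parse–fetch: parent, skip
    visit sign (parent fetch)
      visit deploy (parent sign)
        deploy–sign: parent, skip
      sign–fetch: parent, skip
    visit link (parent fetch)
      visit index (parent link)
        index–link: parent, skip
        visit render (parent index)
          render–index: parent, skip
      link–fetch: parent, skip
visit pack (parent –)
visit notify (parent –)
No non-parent visited neighbor found — the graph is a forest.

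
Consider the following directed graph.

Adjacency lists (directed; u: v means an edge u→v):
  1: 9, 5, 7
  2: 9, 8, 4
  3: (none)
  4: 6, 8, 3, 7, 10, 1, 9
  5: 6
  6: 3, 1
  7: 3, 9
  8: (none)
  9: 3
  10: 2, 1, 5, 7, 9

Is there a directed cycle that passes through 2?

2 is on a cycle iff 2 can reach itself via ≥1 edge.
2 → 4 → 10 → 2 — yes.

Yes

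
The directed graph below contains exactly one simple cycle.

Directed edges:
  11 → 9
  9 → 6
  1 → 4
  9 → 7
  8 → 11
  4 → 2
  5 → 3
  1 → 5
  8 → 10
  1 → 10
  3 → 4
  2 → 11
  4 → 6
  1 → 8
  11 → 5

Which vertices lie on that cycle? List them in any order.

DFS with gray/black marking from 4:
4 gray
  2 gray
    11 gray
      5 gray
        3 gray
          3→4: 4 is gray → back edge
Back edge closes the cycle 4 → 2 → 11 → 5 → 3 → 4; its vertices are {2, 3, 4, 5, 11}.

2, 3, 4, 5, 11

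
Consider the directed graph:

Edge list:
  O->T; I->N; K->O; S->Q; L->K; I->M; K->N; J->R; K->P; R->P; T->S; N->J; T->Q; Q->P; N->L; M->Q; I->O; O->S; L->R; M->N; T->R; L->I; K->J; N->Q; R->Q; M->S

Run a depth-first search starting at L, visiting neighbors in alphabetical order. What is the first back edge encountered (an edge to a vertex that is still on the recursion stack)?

N->L

DFS from L (visiting neighbors in alphabetical order); mark gray on enter, black on exit:
L gray
  I gray
    M gray
      N gray
        J gray
          R gray
            P gray
            P black
            Q gray
              Q→P: P black — skip
            Q black
          R black
        J black
        N→L: L is gray → back edge
First back edge: N → L.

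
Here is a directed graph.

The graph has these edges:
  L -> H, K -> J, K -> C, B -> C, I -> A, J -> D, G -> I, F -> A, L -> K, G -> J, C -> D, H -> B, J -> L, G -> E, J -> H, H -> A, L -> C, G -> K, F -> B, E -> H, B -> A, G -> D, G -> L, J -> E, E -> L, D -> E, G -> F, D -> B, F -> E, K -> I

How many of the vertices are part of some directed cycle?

A vertex is on a directed cycle iff it belongs to a strongly connected component of size ≥ 2 (or has a self-loop).
The vertices on cycles are {B, C, D, E, H, J, K, L} — 8 in total.

8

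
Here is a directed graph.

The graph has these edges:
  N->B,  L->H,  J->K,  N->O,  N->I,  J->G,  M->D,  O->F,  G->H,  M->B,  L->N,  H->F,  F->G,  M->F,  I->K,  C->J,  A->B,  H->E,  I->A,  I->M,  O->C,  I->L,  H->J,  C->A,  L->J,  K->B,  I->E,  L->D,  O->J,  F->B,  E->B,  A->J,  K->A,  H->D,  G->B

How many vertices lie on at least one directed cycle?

9

A vertex is on a directed cycle iff it belongs to a strongly connected component of size ≥ 2 (or has a self-loop).
The vertices on cycles are {A, F, G, H, I, J, K, L, N} — 9 in total.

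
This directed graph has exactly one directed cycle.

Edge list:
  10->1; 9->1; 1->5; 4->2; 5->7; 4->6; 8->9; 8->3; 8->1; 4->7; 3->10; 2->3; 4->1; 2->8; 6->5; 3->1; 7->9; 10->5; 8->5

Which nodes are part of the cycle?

DFS with gray/black marking from 7:
7 gray
  9 gray
    1 gray
      5 gray
        5→7: 7 is gray → back edge
Back edge closes the cycle 7 → 9 → 1 → 5 → 7; its vertices are {1, 5, 7, 9}.

1, 5, 7, 9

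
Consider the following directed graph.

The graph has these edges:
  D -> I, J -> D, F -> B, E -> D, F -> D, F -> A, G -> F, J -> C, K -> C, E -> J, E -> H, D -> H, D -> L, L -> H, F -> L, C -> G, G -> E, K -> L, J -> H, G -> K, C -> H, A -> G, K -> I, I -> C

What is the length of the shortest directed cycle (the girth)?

3

For each vertex v, BFS finds the shortest path from v back to v.
The shortest such closed walk is G → F → A → G, length 3.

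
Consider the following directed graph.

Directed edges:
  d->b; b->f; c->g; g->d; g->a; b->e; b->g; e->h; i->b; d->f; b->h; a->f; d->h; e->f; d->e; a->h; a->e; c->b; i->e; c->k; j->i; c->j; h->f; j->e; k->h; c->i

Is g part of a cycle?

g is on a cycle iff g can reach itself via ≥1 edge.
g → d → b → g — yes.

Yes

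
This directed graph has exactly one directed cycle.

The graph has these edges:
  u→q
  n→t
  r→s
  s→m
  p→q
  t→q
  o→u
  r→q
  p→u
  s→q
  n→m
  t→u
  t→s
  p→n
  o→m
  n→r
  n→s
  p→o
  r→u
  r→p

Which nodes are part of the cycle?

n, p, r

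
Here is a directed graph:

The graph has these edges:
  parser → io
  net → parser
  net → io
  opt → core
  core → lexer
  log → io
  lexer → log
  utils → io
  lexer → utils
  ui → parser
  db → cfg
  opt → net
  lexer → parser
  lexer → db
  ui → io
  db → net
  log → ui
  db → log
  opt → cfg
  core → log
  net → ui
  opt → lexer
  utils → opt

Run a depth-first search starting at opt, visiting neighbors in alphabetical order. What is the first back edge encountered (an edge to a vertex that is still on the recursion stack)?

DFS from opt (visiting neighbors in alphabetical order); mark gray on enter, black on exit:
opt gray
  cfg gray
  cfg black
  core gray
    lexer gray
      db gray
        db→cfg: cfg black — skip
        log gray
          io gray
          io black
          ui gray
            ui→io: io black — skip
            parser gray
              parser→io: io black — skip
            parser black
          ui black
        log black
        net gray
          net→io: io black — skip
          net→parser: parser black — skip
          net→ui: ui black — skip
        net black
      db black
      lexer→log: log black — skip
      lexer→parser: parser black — skip
      utils gray
        utils→io: io black — skip
        utils→opt: opt is gray → back edge
First back edge: utils → opt.

utils→opt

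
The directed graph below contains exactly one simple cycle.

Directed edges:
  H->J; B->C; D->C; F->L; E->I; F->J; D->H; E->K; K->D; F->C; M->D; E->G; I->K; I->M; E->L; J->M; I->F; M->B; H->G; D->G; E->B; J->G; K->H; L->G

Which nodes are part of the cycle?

D, H, J, M

DFS with gray/black marking from M:
M gray
  D gray
    G gray
    G black
    H gray
      J gray
        J→M: M is gray → back edge
Back edge closes the cycle M → D → H → J → M; its vertices are {D, H, J, M}.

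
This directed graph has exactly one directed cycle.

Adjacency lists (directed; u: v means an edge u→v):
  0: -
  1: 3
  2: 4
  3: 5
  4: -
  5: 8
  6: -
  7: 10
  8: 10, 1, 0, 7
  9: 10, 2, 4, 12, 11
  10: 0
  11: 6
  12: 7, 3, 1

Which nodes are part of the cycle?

DFS with gray/black marking from 1:
1 gray
  3 gray
    5 gray
      8 gray
        10 gray
          0 gray
          0 black
        10 black
        8→1: 1 is gray → back edge
Back edge closes the cycle 1 → 3 → 5 → 8 → 1; its vertices are {1, 3, 5, 8}.

1, 3, 5, 8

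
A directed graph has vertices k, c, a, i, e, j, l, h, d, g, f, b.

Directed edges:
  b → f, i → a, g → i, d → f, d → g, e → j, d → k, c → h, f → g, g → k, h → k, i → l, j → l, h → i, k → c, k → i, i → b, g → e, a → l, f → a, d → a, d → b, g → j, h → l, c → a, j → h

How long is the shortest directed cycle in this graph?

For each vertex v, BFS finds the shortest path from v back to v.
The shortest such closed walk is k → c → h → k, length 3.

3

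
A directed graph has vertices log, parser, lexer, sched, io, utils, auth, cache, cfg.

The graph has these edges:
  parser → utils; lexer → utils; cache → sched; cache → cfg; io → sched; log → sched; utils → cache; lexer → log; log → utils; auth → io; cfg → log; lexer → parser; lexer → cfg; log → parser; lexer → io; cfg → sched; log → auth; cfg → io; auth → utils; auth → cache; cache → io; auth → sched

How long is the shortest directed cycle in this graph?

For each vertex v, BFS finds the shortest path from v back to v.
The shortest such closed walk is log → utils → cache → cfg → log, length 4.

4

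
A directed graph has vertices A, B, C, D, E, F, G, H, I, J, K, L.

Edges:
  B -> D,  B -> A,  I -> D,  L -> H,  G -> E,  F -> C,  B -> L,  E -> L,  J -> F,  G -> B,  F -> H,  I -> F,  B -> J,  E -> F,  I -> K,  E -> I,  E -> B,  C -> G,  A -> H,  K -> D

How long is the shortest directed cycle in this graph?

4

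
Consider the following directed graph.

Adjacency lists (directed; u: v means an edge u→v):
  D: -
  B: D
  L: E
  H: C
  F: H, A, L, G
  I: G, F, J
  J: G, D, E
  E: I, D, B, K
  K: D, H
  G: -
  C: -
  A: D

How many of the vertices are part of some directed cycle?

A vertex is on a directed cycle iff it belongs to a strongly connected component of size ≥ 2 (or has a self-loop).
The vertices on cycles are {E, F, I, J, L} — 5 in total.

5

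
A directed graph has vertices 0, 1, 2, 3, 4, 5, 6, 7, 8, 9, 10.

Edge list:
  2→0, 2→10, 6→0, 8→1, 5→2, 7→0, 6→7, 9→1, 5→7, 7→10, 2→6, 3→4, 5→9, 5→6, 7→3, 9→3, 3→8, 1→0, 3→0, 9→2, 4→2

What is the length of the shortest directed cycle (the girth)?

5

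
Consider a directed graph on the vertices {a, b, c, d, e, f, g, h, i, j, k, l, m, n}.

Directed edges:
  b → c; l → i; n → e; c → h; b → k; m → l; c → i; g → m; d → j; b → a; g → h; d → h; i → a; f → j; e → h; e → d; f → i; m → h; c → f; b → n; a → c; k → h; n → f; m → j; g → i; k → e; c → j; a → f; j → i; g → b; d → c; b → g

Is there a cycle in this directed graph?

Yes

DFS with white/gray/black marking, starting from l:
l gray
  i gray
    a gray
      f gray
        f→i: i is gray → back edge
Back edge found, so a cycle exists: i → a → f → i.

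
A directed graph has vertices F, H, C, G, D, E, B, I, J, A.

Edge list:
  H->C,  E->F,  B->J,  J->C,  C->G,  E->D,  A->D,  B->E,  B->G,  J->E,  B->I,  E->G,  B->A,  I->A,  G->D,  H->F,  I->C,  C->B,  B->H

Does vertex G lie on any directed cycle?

G lies on a cycle iff there is a path from G back to itself.
Exploring from G, it never reaches itself; equivalently, its strongly connected component is a singleton.

No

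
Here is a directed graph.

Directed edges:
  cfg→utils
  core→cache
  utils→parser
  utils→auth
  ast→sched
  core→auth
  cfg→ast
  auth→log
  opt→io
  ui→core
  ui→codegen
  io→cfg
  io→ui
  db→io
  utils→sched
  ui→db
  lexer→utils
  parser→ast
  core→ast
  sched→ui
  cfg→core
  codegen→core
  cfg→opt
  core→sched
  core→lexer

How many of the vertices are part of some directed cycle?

12

A vertex is on a directed cycle iff it belongs to a strongly connected component of size ≥ 2 (or has a self-loop).
The vertices on cycles are {db, io, ui, ast, cfg, opt, core, lexer, sched, utils, parser, codegen} — 12 in total.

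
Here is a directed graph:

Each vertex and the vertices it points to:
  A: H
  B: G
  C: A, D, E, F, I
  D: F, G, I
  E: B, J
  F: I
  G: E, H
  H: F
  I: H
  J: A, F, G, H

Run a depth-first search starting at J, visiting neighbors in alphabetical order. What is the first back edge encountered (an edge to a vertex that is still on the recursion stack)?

DFS from J (visiting neighbors in alphabetical order); mark gray on enter, black on exit:
J gray
  A gray
    H gray
      F gray
        I gray
          I→H: H is gray → back edge
First back edge: I → H.

I->H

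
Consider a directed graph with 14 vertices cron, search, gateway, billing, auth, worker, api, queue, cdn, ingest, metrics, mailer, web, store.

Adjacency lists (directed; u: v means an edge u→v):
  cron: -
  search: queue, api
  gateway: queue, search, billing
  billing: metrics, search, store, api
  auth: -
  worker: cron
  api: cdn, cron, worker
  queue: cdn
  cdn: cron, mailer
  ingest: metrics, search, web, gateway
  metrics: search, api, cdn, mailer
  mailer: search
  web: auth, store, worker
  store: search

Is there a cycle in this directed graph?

Yes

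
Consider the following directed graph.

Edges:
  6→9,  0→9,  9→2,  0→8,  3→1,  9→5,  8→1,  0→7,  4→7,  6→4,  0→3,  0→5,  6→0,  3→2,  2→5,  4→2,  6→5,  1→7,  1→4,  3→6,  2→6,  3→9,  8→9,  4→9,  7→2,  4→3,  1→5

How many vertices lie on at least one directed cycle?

9

A vertex is on a directed cycle iff it belongs to a strongly connected component of size ≥ 2 (or has a self-loop).
The vertices on cycles are {0, 1, 2, 3, 4, 6, 7, 8, 9} — 9 in total.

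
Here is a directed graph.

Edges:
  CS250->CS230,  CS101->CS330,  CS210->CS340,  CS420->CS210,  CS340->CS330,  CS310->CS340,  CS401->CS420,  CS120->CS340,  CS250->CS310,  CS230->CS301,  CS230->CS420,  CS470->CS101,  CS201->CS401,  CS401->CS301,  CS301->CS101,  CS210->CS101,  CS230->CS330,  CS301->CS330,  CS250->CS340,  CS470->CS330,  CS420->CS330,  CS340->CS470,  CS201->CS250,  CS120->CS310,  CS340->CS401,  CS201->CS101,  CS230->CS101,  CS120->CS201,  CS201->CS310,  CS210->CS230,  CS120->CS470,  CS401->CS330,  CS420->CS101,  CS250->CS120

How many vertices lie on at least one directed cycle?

8

A vertex is on a directed cycle iff it belongs to a strongly connected component of size ≥ 2 (or has a self-loop).
The vertices on cycles are {CS120, CS201, CS210, CS230, CS250, CS340, CS401, CS420} — 8 in total.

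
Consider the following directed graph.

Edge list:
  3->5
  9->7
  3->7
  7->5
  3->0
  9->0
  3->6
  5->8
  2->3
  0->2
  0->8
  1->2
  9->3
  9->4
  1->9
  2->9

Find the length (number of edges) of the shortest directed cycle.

For each vertex v, BFS finds the shortest path from v back to v.
The shortest such closed walk is 2 → 9 → 0 → 2, length 3.

3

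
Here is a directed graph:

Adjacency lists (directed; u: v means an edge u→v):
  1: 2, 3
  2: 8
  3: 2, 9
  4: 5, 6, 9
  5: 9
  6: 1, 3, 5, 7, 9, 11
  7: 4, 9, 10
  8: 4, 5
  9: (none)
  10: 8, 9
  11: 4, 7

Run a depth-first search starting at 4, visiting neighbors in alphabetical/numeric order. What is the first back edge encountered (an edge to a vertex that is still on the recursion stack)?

8->4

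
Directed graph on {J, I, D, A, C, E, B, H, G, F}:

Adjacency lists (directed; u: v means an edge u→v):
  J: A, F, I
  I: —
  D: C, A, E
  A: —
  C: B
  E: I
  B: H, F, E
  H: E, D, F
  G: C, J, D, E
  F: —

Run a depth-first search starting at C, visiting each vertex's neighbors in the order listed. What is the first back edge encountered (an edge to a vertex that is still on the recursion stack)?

DFS from C (visiting each vertex's neighbors in the order listed); mark gray on enter, black on exit:
C gray
  B gray
    H gray
      E gray
        I gray
        I black
      E black
      D gray
        D→C: C is gray → back edge
First back edge: D → C.

D->C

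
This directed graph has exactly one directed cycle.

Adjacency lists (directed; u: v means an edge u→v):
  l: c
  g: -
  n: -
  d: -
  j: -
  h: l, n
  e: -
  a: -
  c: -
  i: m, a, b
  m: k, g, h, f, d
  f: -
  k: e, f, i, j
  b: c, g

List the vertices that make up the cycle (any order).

i, k, m

DFS with gray/black marking from m:
m gray
  k gray
    e gray
    e black
    f gray
    f black
    i gray
      i→m: m is gray → back edge
Back edge closes the cycle m → k → i → m; its vertices are {i, k, m}.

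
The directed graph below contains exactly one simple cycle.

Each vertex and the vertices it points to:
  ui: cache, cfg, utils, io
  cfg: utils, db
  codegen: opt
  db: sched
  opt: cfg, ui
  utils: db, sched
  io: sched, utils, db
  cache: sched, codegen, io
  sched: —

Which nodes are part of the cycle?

ui, opt, cache, codegen

DFS with gray/black marking from opt:
opt gray
  cfg gray
    utils gray
      db gray
        sched gray
        sched black
      db black
      utils→sched: sched black — skip
    utils black
    cfg→db: db black — skip
  cfg black
  ui gray
    cache gray
      cache→sched: sched black — skip
      codegen gray
        codegen→opt: opt is gray → back edge
Back edge closes the cycle opt → ui → cache → codegen → opt; its vertices are {ui, opt, cache, codegen}.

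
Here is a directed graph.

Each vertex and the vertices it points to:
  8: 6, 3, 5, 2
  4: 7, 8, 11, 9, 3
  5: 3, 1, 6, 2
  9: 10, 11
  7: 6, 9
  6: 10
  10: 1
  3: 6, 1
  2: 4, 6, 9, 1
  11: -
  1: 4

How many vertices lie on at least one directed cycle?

A vertex is on a directed cycle iff it belongs to a strongly connected component of size ≥ 2 (or has a self-loop).
The vertices on cycles are {1, 2, 3, 4, 5, 6, 7, 8, 9, 10} — 10 in total.

10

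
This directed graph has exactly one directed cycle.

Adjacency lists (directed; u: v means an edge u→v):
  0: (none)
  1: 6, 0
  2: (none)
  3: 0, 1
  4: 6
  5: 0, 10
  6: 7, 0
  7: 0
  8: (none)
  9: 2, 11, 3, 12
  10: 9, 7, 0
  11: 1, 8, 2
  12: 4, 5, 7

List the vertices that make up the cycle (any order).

5, 9, 10, 12

DFS with gray/black marking from 9:
9 gray
  2 gray
  2 black
  11 gray
    1 gray
      6 gray
        7 gray
          0 gray
          0 black
        7 black
        6→0: 0 black — skip
      6 black
      1→0: 0 black — skip
    1 black
    8 gray
    8 black
    11→2: 2 black — skip
  11 black
  3 gray
    3→0: 0 black — skip
    3→1: 1 black — skip
  3 black
  12 gray
    4 gray
      4→6: 6 black — skip
    4 black
    5 gray
      5→0: 0 black — skip
      10 gray
        10→9: 9 is gray → back edge
Back edge closes the cycle 9 → 12 → 5 → 10 → 9; its vertices are {5, 9, 10, 12}.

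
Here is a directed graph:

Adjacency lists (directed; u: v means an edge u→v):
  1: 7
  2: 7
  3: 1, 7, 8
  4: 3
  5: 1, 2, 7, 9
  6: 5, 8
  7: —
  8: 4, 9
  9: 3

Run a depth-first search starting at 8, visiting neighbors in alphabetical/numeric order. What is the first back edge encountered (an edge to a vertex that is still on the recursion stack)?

3->8

DFS from 8 (visiting neighbors in alphabetical/numeric order); mark gray on enter, black on exit:
8 gray
  4 gray
    3 gray
      1 gray
        7 gray
        7 black
      1 black
      3→7: 7 black — skip
      3→8: 8 is gray → back edge
First back edge: 3 → 8.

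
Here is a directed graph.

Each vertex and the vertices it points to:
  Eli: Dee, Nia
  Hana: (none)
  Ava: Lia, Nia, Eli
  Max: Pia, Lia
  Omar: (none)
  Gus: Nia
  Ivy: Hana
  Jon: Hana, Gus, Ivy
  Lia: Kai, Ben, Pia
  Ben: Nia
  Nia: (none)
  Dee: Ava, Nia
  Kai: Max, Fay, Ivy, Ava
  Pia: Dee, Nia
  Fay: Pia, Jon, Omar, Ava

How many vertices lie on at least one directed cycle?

8

A vertex is on a directed cycle iff it belongs to a strongly connected component of size ≥ 2 (or has a self-loop).
The vertices on cycles are {Ava, Dee, Eli, Fay, Kai, Lia, Max, Pia} — 8 in total.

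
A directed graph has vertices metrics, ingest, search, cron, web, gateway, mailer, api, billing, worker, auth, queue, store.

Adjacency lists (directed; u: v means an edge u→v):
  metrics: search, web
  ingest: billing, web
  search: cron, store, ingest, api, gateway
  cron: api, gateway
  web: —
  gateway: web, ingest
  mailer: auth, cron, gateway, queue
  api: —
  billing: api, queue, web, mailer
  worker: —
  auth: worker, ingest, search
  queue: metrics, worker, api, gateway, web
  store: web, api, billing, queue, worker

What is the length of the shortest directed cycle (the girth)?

4

For each vertex v, BFS finds the shortest path from v back to v.
The shortest such closed walk is billing → queue → gateway → ingest → billing, length 4.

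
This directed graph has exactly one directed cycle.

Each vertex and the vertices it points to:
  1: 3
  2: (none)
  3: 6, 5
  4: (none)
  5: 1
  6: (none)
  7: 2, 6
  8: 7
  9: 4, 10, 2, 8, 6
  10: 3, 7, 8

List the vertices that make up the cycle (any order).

DFS with gray/black marking from 3:
3 gray
  6 gray
  6 black
  5 gray
    1 gray
      1→3: 3 is gray → back edge
Back edge closes the cycle 3 → 5 → 1 → 3; its vertices are {1, 3, 5}.

1, 3, 5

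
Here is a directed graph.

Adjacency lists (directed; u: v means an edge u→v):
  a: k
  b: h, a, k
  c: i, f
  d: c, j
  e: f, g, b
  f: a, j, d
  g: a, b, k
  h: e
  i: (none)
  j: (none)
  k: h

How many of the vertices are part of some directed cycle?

9

A vertex is on a directed cycle iff it belongs to a strongly connected component of size ≥ 2 (or has a self-loop).
The vertices on cycles are {a, b, c, d, e, f, g, h, k} — 9 in total.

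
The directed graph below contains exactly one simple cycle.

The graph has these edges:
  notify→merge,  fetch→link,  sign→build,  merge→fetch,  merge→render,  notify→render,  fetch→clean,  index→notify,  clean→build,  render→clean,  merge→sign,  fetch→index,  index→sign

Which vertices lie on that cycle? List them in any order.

fetch, index, merge, notify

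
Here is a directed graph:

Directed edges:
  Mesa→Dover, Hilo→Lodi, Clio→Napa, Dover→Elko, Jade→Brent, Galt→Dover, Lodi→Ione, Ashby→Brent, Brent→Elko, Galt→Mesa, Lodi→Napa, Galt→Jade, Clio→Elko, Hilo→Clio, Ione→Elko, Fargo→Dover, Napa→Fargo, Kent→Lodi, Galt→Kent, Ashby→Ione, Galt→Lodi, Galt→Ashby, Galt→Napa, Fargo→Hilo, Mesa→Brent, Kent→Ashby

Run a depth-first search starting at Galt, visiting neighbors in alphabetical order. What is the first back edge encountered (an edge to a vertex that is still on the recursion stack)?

Clio→Napa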